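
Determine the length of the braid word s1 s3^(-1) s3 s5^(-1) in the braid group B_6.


The word length counts the number of generators (including inverses).
Listing each generator: s1, s3^(-1), s3, s5^(-1)
There are 4 generators in this braid word.

4


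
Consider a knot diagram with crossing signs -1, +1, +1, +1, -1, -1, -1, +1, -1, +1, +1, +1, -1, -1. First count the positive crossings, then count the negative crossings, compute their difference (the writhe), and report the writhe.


Step 1: Count positive crossings (+1).
Positive crossings: 7
Step 2: Count negative crossings (-1).
Negative crossings: 7
Step 3: Writhe = (positive) - (negative)
w = 7 - 7 = 0
Step 4: |w| = 0, and w is zero

0


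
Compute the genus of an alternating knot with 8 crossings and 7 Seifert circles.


For alternating knots, g = (c - s + 1)/2.
= (8 - 7 + 1)/2
= 2/2 = 1

1


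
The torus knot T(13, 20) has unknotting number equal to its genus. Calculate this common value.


For a torus knot T(p,q), both the unknotting number and genus equal (p-1)(q-1)/2.
= (13-1)(20-1)/2
= 12*19/2
= 228/2 = 114

114


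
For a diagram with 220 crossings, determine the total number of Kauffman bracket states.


Each crossing contributes 2 choices (A-smoothing or B-smoothing).
Total states = 2^220 = 1684996666696914987166688442938726917102321526408785780068975640576

1684996666696914987166688442938726917102321526408785780068975640576


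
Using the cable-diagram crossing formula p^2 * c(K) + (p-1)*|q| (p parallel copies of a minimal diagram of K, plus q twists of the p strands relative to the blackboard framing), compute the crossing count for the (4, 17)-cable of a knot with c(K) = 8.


Step 1: Each of the c(K) crossings of the companion diagram becomes p*p = p^2 crossings among the p parallel strands, and each of the |q| twists s_1 s_2 ... s_(p-1) adds (p-1) crossings.
  Crossings = p^2 * c(K) + (p-1)*|q|
Step 2: = 4^2 * 8 + (4-1)*17
Step 3: = 16*8 + 3*17
Step 4: = 128 + 51 = 179

179


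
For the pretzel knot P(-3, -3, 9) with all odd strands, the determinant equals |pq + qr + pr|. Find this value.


Step 1: Compute pq + qr + pr.
pq = (-3)*(-3) = 9
qr = (-3)*9 = -27
pr = (-3)*9 = -27
pq + qr + pr = 9 + (-27) + (-27) = -45
Step 2: Take absolute value.
det(P(-3,-3,9)) = |-45| = 45

45


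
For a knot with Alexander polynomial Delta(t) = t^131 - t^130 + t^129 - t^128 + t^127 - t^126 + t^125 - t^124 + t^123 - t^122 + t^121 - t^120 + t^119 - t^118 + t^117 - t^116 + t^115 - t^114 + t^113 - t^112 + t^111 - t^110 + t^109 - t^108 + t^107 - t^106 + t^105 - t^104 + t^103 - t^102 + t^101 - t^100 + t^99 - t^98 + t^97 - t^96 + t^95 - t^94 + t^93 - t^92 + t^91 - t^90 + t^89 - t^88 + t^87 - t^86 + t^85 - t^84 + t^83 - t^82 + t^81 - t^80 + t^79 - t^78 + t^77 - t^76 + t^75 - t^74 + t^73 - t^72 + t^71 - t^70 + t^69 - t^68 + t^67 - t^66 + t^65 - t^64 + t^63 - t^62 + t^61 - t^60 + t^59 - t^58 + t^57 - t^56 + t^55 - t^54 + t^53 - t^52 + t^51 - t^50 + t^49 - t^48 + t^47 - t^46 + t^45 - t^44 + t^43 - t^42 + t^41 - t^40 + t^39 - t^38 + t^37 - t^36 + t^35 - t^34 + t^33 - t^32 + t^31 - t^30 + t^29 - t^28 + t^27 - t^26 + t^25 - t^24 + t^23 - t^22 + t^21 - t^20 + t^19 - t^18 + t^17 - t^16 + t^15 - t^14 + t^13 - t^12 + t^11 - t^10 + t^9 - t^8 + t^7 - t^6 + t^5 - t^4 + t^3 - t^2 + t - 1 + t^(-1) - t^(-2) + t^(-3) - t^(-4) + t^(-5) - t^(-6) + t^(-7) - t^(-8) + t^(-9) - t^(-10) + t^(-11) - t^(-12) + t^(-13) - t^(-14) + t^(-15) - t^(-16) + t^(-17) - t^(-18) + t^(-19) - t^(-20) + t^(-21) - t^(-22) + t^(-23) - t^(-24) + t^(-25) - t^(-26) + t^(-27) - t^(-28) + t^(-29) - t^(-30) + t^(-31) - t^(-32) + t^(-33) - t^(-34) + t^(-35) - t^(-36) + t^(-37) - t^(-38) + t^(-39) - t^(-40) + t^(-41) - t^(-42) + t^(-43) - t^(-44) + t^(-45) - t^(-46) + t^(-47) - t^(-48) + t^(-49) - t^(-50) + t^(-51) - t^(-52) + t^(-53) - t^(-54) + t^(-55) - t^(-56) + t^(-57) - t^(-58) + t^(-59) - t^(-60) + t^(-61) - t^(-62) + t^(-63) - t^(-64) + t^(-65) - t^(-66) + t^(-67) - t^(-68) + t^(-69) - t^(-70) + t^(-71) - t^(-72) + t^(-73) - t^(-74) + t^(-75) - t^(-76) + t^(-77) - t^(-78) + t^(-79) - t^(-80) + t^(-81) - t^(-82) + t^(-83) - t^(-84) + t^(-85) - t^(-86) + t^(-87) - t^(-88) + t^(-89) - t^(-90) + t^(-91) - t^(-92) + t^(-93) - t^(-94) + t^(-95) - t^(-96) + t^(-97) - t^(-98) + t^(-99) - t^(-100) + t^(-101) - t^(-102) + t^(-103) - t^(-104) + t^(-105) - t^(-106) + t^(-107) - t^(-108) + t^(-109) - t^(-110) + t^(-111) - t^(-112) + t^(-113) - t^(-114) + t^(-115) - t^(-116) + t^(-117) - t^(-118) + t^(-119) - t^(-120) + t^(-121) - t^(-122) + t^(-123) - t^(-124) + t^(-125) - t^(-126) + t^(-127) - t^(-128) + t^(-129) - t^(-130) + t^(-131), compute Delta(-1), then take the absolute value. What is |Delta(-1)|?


Step 1: The polynomial has 263 terms with alternating signs, exponents from 131 down to -131.
Step 2: Substitute t = -1. The i-th term has coefficient (-1)^i and exponent (m-i),
  so its value is (-1)^i * (-1)^(m-i) = (-1)^m = -1 for every i.
Step 3: All 263 terms equal -1, so Delta(-1) = 263 * (-1) = -263
Step 4: |Delta(-1)| = 263

263


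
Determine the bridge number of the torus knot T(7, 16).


The bridge number of T(p,q) is min(p,q).
min(7, 16) = 7

7


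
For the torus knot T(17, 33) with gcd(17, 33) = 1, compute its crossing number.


For a torus knot T(p, q) with gcd(p,q)=1,
the crossing number is min(p*(q-1), q*(p-1)).
p*(q-1) = 17*32 = 544
q*(p-1) = 33*16 = 528
min(544, 528) = 528

528


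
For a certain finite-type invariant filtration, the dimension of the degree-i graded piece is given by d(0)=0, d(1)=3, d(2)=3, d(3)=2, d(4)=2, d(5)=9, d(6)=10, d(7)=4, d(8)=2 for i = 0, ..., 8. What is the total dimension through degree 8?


Total dimension = d(0) + d(1) + ... + d(8)
= 0 + 3 + 3 + 2 + 2 + 9 + 10 + 4 + 2
= 35

35


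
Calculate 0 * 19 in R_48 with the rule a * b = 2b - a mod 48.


0 * 19 = 2*19 - 0 mod 48
= 38 - 0 mod 48
= 38 mod 48 = 38

38


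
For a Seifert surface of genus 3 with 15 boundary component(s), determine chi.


chi = 2 - 2g - b
= 2 - 2*3 - 15
= 2 - 6 - 15 = -19

-19


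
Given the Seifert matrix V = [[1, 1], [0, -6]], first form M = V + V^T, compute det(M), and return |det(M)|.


Step 1: Form V + V^T where V = [[1, 1], [0, -6]]
  V^T = [[1, 0], [1, -6]]
  V + V^T = [[2, 1], [1, -12]]
Step 2: det(V + V^T) = 2*(-12) - 1*1
  = -24 - 1 = -25
Step 3: Knot determinant = |det(V + V^T)| = |-25| = 25

25


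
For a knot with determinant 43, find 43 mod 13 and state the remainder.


Step 1: A knot is p-colorable if and only if p divides its determinant.
Step 2: Compute 43 mod 13.
43 = 3 * 13 + 4
Step 3: 43 mod 13 = 4
Step 4: The knot is 13-colorable: no

4


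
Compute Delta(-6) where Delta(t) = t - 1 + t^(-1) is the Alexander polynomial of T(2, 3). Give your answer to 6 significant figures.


Substituting t = -6 into Delta(t) = t - 1 + t^(-1):
Term values: (-6) + (-1) + (-0.166667)
Sum = -7.166666667
Rounded to 6 significant figures: -7.16667

-7.16667


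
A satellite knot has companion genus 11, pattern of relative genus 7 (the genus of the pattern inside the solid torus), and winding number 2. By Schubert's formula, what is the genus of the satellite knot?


Schubert: g(satellite) = g_rel(pattern) + |winding| * g(companion),
where g_rel(pattern) is the genus of the pattern relative to the solid torus.
= 7 + 2 * 11
= 7 + 22 = 29

29


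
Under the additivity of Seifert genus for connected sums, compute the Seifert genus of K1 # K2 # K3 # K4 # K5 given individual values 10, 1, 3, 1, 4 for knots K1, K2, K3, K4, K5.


The Seifert genus is additive under connected sum.
Seifert genus(K1 # K2 # K3 # K4 # K5) = (10) + (1) + (3) + (1) + (4)
= 19

19


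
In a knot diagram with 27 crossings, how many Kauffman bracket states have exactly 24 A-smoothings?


We choose which 24 of 27 crossings get A-smoothings.
C(27, 24) = 27! / (24! * 3!)
= 2925

2925


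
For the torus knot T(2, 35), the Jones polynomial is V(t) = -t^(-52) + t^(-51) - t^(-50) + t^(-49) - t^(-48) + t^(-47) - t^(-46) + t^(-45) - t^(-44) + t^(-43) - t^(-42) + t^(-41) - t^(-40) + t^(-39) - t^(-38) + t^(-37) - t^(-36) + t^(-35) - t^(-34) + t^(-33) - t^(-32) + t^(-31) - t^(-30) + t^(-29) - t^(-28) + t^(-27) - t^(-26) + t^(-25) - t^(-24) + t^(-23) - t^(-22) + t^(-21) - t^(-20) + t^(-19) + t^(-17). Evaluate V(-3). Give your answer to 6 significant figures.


Substituting t = -3 into V(t) = -t^(-52) + t^(-51) - t^(-50) + t^(-49) - t^(-48) + t^(-47) - t^(-46) + t^(-45) - t^(-44) + t^(-43) - t^(-42) + t^(-41) - t^(-40) + t^(-39) - t^(-38) + t^(-37) - t^(-36) + t^(-35) - t^(-34) + t^(-33) - t^(-32) + t^(-31) - t^(-30) + t^(-29) - t^(-28) + t^(-27) - t^(-26) + t^(-25) - t^(-24) + t^(-23) - t^(-22) + t^(-21) - t^(-20) + t^(-19) + t^(-17):
  (-)t^(-52) = -1.54773e-25
  (+)t^(-51) = -4.64319e-25
  (-)t^(-50) = -1.39296e-24
  (+)t^(-49) = -4.17887e-24
  (-)t^(-48) = -1.25366e-23
  (+)t^(-47) = -3.76098e-23
  (-)t^(-46) = -1.12829e-22
  (+)t^(-45) = -3.38488e-22
  (-)t^(-44) = -1.01546e-21
  (+)t^(-43) = -3.04639e-21
  (-)t^(-42) = -9.13918e-21
  (+)t^(-41) = -2.74175e-20
  (-)t^(-40) = -8.22526e-20
  (+)t^(-39) = -2.46758e-19
  (-)t^(-38) = -7.40274e-19
  (+)t^(-37) = -2.22082e-18
  (-)t^(-36) = -6.66246e-18
  (+)t^(-35) = -1.99874e-17
  (-)t^(-34) = -5.99622e-17
  (+)t^(-33) = -1.79887e-16
  (-)t^(-32) = -5.3966e-16
  (+)t^(-31) = -1.61898e-15
  (-)t^(-30) = -4.85694e-15
  (+)t^(-29) = -1.45708e-14
  (-)t^(-28) = -4.37124e-14
  (+)t^(-27) = -1.31137e-13
  (-)t^(-26) = -3.93412e-13
  (+)t^(-25) = -1.18024e-12
  (-)t^(-24) = -3.54071e-12
  (+)t^(-23) = -1.06221e-11
  (-)t^(-22) = -3.18664e-11
  (+)t^(-21) = -9.55991e-11
  (-)t^(-20) = -2.86797e-10
  (+)t^(-19) = -8.60392e-10
  (+)t^(-17) = -7.74352e-09
Sum = (-1.54773e-25) + (-4.64319e-25) + (-1.39296e-24) + (-4.17887e-24) + (-1.25366e-23) + (-3.76098e-23) + (-1.12829e-22) + (-3.38488e-22) + (-1.01546e-21) + (-3.04639e-21) + (-9.13918e-21) + (-2.74175e-20) + (-8.22526e-20) + (-2.46758e-19) + (-7.40274e-19) + (-2.22082e-18) + (-6.66246e-18) + (-1.99874e-17) + (-5.99622e-17) + (-1.79887e-16) + (-5.3966e-16) + (-1.61898e-15) + (-4.85694e-15) + (-1.45708e-14) + (-4.37124e-14) + (-1.31137e-13) + (-3.93412e-13) + (-1.18024e-12) + (-3.54071e-12) + (-1.06221e-11) + (-3.18664e-11) + (-9.55991e-11) + (-2.86797e-10) + (-8.60392e-10) + (-7.74352e-09)
= -9.034111771e-09
Rounded to 6 significant figures: -9.03411e-09

-9.03411e-09


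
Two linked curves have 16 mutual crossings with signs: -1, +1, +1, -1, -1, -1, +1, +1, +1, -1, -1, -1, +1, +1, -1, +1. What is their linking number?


Step 1: Count positive crossings: 8
Step 2: Count negative crossings: 8
Step 3: Sum of signs = 8 - 8 = 0
Step 4: Linking number = sum/2 = 0/2 = 0

0


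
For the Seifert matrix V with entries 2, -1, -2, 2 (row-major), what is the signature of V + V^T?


Step 1: V + V^T = [[4, -3], [-3, 4]]
Step 2: trace = 8, det = 7
Step 3: Discriminant = 8^2 - 4*7 = 36
Step 4: Eigenvalues: 7, 1
Step 5: Signature = (# positive eigenvalues) - (# negative eigenvalues) = 2

2


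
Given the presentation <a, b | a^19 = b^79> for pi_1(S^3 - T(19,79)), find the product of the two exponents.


The relation is a^19 = b^79.
Product of exponents = 19 * 79
= 1501

1501


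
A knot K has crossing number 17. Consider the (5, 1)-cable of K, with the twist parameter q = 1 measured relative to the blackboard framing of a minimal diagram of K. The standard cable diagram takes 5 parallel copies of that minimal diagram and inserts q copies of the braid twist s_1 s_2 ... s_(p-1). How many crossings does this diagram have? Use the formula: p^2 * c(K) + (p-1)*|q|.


Step 1: Each of the c(K) crossings of the companion diagram becomes p*p = p^2 crossings among the p parallel strands, and each of the |q| twists s_1 s_2 ... s_(p-1) adds (p-1) crossings.
  Crossings = p^2 * c(K) + (p-1)*|q|
Step 2: = 5^2 * 17 + (5-1)*1
Step 3: = 25*17 + 4*1
Step 4: = 425 + 4 = 429

429


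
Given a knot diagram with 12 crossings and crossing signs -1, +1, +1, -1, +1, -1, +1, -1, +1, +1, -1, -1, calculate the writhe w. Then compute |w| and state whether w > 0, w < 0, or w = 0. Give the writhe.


Step 1: Count positive crossings (+1).
Positive crossings: 6
Step 2: Count negative crossings (-1).
Negative crossings: 6
Step 3: Writhe = (positive) - (negative)
w = 6 - 6 = 0
Step 4: |w| = 0, and w is zero

0


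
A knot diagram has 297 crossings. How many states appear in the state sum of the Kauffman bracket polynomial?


Each crossing contributes 2 choices (A-smoothing or B-smoothing).
Total states = 2^297 = 254629497041810760783555711051172270131433549208242031329517556169297662470417088272924672

254629497041810760783555711051172270131433549208242031329517556169297662470417088272924672


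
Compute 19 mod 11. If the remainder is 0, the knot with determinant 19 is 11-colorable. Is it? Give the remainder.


Step 1: A knot is p-colorable if and only if p divides its determinant.
Step 2: Compute 19 mod 11.
19 = 1 * 11 + 8
Step 3: 19 mod 11 = 8
Step 4: The knot is 11-colorable: no

8


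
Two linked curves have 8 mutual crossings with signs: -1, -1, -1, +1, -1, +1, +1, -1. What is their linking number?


Step 1: Count positive crossings: 3
Step 2: Count negative crossings: 5
Step 3: Sum of signs = 3 - 5 = -2
Step 4: Linking number = sum/2 = -2/2 = -1

-1


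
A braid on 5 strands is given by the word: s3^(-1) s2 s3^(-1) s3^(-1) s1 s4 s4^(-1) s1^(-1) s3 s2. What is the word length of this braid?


The word length counts the number of generators (including inverses).
Listing each generator: s3^(-1), s2, s3^(-1), s3^(-1), s1, s4, s4^(-1), s1^(-1), s3, s2
There are 10 generators in this braid word.

10


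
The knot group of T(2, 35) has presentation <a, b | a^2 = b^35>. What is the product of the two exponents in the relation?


The relation is a^2 = b^35.
Product of exponents = 2 * 35
= 70

70


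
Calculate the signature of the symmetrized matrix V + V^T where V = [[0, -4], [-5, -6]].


Step 1: V + V^T = [[0, -9], [-9, -12]]
Step 2: trace = -12, det = -81
Step 3: Discriminant = (-12)^2 - 4*(-81) = 468
Step 4: Eigenvalues: 4.81665, -16.8167
Step 5: Signature = (# positive eigenvalues) - (# negative eigenvalues) = 0

0


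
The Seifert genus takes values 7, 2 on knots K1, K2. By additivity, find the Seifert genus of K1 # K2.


The Seifert genus is additive under connected sum.
Seifert genus(K1 # K2) = (7) + (2)
= 9

9


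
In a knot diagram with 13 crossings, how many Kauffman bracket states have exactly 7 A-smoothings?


We choose which 7 of 13 crossings get A-smoothings.
C(13, 7) = 13! / (7! * 6!)
= 1716

1716


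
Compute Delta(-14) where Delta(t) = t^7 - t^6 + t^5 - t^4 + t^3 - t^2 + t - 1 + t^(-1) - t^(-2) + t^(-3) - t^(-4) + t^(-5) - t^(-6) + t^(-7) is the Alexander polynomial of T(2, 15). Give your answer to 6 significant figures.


Substituting t = -14 into Delta(t) = t^7 - t^6 + t^5 - t^4 + t^3 - t^2 + t - 1 + t^(-1) - t^(-2) + t^(-3) - t^(-4) + t^(-5) - t^(-6) + t^(-7):
Term values: (-105413504) + (-7529536) + (-537824) + (-38416) + (-2744) + (-196) + (-14) + (-1) + (-0.0714286) + (-0.00510204) + (-0.000364431) + (-2.60308e-05) + (-1.85934e-06) + (-1.3281e-07) + (-9.48645e-09)
Sum = -113522235.1
Rounded to 6 significant figures: -1.13522e+08

-1.13522e+08


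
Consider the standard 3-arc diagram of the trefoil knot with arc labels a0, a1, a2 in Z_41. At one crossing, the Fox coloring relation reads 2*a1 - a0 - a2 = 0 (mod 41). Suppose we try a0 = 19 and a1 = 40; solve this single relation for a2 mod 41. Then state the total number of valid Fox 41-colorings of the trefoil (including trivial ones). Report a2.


Step 1: Apply the given crossing relation 2*a1 - a0 - a2 = 0 (mod 41).
  a2 = 2*a1 - a0 mod 41
  a2 = 2*40 - 19 mod 41
  a2 = 80 - 19 mod 41
  a2 = 61 mod 41 = 20
Step 2: The trefoil has determinant 3.
  Number of Fox p-colorings (p prime) is p^2 if p = 3, else p.
  Since 41 does not divide 3, only trivial (constant) colorings exist.
  (So the trial a0 = 19, a1 = 40 with a0 != a1 does NOT extend to a valid coloring of the whole trefoil: the other two crossing relations require 3*(a1 - a0) = 0 (mod 41), which fails.)
  Total colorings = 41
Step 3: a2 = 20, total Fox 41-colorings = 41

20


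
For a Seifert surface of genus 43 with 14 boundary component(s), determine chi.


chi = 2 - 2g - b
= 2 - 2*43 - 14
= 2 - 86 - 14 = -98

-98


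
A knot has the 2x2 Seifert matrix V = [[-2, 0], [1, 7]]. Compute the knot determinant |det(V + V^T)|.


Step 1: Form V + V^T where V = [[-2, 0], [1, 7]]
  V^T = [[-2, 1], [0, 7]]
  V + V^T = [[-4, 1], [1, 14]]
Step 2: det(V + V^T) = (-4)*14 - 1*1
  = -56 - 1 = -57
Step 3: Knot determinant = |det(V + V^T)| = |-57| = 57

57


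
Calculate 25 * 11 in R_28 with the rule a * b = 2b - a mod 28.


25 * 11 = 2*11 - 25 mod 28
= 22 - 25 mod 28
= -3 mod 28 = 25

25


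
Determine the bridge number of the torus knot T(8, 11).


The bridge number of T(p,q) is min(p,q).
min(8, 11) = 8

8


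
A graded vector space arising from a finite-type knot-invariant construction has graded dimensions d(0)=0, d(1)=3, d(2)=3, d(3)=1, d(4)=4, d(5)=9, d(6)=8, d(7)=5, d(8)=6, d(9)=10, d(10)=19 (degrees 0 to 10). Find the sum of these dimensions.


Total dimension = d(0) + d(1) + ... + d(10)
= 0 + 3 + 3 + 1 + 4 + 9 + 8 + 5 + 6 + 10 + 19
= 68

68


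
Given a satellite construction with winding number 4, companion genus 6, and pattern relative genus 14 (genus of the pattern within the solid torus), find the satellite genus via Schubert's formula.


Schubert: g(satellite) = g_rel(pattern) + |winding| * g(companion),
where g_rel(pattern) is the genus of the pattern relative to the solid torus.
= 14 + 4 * 6
= 14 + 24 = 38

38


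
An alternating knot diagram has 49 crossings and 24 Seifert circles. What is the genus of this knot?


For alternating knots, g = (c - s + 1)/2.
= (49 - 24 + 1)/2
= 26/2 = 13

13


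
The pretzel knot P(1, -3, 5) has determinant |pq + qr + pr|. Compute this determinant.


Step 1: Compute pq + qr + pr.
pq = 1*(-3) = -3
qr = (-3)*5 = -15
pr = 1*5 = 5
pq + qr + pr = -3 + (-15) + 5 = -13
Step 2: Take absolute value.
det(P(1,-3,5)) = |-13| = 13

13


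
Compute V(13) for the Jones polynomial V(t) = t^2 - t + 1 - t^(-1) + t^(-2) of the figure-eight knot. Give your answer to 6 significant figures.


Substituting t = 13 into V(t) = t^2 - t + 1 - t^(-1) + t^(-2):
  (+)t^(2) = 169
  (-)t^(1) = -13
  (+)t^(0) = 1
  (-)t^(-1) = -0.0769231
  (+)t^(-2) = 0.00591716
Sum = (169) + (-13) + (1) + (-0.0769231) + (0.00591716)
= 156.9289941
Rounded to 6 significant figures: 156.929

156.929


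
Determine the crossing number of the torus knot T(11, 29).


For a torus knot T(p, q) with gcd(p,q)=1,
the crossing number is min(p*(q-1), q*(p-1)).
p*(q-1) = 11*28 = 308
q*(p-1) = 29*10 = 290
min(308, 290) = 290

290


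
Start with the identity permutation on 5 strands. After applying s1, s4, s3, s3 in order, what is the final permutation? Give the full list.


Starting with identity [1, 2, 3, 4, 5].
Apply generators in sequence:
  After s1: [2, 1, 3, 4, 5]
  After s4: [2, 1, 3, 5, 4]
  After s3: [2, 1, 5, 3, 4]
  After s3: [2, 1, 3, 5, 4]
Final permutation: [2, 1, 3, 5, 4]

[2, 1, 3, 5, 4]


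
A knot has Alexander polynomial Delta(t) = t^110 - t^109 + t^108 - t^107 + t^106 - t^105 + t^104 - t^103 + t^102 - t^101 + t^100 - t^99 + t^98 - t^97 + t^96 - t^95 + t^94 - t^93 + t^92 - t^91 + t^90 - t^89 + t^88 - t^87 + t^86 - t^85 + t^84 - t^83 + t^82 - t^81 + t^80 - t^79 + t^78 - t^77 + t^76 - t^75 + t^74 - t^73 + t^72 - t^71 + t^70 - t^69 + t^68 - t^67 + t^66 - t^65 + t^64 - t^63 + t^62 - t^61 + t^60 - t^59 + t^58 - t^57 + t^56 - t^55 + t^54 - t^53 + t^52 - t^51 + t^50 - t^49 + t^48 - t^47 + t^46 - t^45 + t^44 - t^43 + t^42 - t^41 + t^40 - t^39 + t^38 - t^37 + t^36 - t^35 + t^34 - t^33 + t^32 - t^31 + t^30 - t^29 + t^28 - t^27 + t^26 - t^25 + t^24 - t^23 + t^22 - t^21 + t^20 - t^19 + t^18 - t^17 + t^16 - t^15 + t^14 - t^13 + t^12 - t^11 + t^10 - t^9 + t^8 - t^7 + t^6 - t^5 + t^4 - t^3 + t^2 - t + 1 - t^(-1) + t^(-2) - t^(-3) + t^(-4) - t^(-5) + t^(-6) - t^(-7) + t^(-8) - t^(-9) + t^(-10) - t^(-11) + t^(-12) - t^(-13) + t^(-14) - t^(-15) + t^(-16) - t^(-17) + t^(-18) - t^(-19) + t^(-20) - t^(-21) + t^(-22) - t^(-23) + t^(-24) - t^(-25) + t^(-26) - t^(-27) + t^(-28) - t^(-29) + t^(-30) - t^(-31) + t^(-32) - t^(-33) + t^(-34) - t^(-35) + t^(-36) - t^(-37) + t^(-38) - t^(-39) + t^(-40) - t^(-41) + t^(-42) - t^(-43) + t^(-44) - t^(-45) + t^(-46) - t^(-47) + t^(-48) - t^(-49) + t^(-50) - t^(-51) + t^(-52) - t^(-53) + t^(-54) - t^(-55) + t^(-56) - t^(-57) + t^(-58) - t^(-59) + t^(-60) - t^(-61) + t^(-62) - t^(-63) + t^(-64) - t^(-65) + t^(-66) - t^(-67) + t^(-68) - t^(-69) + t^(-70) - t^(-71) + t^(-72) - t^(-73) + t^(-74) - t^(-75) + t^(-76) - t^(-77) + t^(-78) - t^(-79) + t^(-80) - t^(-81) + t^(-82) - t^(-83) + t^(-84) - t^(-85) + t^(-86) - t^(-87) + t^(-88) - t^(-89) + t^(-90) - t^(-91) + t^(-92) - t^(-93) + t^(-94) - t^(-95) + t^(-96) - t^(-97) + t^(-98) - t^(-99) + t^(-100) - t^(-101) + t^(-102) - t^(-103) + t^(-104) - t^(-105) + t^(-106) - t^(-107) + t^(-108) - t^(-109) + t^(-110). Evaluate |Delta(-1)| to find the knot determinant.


Step 1: The polynomial has 221 terms with alternating signs, exponents from 110 down to -110.
Step 2: Substitute t = -1. The i-th term has coefficient (-1)^i and exponent (m-i),
  so its value is (-1)^i * (-1)^(m-i) = (-1)^m = 1 for every i.
Step 3: All 221 terms equal 1, so Delta(-1) = 221 * (1) = 221
Step 4: |Delta(-1)| = 221

221


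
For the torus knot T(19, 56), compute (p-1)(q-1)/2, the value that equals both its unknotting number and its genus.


For a torus knot T(p,q), both the unknotting number and genus equal (p-1)(q-1)/2.
= (19-1)(56-1)/2
= 18*55/2
= 990/2 = 495

495


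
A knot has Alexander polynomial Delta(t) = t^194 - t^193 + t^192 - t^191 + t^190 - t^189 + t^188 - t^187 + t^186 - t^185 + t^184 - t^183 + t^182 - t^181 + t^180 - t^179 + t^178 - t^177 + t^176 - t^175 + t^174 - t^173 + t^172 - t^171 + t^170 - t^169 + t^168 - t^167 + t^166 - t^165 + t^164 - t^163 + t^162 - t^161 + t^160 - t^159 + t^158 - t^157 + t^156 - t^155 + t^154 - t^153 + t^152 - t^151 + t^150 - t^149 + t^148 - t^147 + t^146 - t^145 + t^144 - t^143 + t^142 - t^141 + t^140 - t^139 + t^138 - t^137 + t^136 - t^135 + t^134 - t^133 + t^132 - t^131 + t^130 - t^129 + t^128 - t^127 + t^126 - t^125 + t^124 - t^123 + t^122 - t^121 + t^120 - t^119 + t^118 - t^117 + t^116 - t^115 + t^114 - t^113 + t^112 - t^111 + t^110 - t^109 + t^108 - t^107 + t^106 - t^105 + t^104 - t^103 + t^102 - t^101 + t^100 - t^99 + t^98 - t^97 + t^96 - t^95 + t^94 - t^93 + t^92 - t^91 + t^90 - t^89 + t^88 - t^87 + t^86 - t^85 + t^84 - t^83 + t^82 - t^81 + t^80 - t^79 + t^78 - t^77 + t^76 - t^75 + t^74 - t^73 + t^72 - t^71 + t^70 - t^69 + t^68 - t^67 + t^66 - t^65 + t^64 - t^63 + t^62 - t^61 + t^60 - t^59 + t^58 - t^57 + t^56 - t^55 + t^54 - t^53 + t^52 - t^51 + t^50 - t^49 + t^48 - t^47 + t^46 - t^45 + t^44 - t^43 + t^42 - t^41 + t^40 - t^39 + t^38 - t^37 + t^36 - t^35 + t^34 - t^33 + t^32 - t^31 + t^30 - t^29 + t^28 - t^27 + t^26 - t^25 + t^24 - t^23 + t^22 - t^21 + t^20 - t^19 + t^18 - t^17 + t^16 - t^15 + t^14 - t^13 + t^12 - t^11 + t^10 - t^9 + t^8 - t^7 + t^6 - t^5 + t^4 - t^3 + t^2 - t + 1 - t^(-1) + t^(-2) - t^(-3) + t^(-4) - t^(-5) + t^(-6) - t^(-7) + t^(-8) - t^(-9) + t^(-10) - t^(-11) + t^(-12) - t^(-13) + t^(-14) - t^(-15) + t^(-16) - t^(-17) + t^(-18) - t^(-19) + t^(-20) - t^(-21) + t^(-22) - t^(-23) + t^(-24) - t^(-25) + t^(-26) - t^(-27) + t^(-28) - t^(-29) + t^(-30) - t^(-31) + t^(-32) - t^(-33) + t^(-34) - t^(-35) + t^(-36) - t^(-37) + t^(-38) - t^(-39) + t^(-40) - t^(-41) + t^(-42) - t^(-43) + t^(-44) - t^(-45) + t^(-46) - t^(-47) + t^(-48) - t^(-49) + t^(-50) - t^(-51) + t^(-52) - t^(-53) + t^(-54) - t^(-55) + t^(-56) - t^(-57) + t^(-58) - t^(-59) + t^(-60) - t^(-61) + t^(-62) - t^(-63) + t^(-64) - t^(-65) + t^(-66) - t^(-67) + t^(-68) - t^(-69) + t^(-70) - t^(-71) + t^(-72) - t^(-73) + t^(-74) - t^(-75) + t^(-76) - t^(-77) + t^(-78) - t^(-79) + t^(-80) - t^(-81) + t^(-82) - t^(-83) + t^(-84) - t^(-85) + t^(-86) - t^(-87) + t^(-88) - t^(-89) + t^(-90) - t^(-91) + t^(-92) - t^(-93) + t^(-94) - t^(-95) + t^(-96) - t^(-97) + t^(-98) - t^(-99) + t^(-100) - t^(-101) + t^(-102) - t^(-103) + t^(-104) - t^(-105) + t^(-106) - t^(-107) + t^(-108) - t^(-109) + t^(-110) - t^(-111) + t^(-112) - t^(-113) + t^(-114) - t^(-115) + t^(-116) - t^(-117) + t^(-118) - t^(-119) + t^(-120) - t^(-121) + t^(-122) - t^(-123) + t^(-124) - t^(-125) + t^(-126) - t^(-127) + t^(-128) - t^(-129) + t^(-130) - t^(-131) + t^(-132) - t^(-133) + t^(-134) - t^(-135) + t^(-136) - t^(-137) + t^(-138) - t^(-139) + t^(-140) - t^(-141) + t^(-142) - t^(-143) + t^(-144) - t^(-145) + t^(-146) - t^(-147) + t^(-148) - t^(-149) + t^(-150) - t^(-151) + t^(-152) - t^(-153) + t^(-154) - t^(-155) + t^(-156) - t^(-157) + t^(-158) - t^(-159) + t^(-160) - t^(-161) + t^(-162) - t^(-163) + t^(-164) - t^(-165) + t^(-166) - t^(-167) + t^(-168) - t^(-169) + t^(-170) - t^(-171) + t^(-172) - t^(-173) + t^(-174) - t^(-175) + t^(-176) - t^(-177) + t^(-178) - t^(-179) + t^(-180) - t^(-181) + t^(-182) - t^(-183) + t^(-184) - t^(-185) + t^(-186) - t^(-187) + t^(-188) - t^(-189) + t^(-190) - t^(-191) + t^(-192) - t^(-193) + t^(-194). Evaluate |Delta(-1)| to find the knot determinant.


Step 1: The polynomial has 389 terms with alternating signs, exponents from 194 down to -194.
Step 2: Substitute t = -1. The i-th term has coefficient (-1)^i and exponent (m-i),
  so its value is (-1)^i * (-1)^(m-i) = (-1)^m = 1 for every i.
Step 3: All 389 terms equal 1, so Delta(-1) = 389 * (1) = 389
Step 4: |Delta(-1)| = 389

389


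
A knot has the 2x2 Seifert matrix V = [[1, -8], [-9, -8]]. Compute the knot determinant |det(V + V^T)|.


Step 1: Form V + V^T where V = [[1, -8], [-9, -8]]
  V^T = [[1, -9], [-8, -8]]
  V + V^T = [[2, -17], [-17, -16]]
Step 2: det(V + V^T) = 2*(-16) - (-17)*(-17)
  = -32 - 289 = -321
Step 3: Knot determinant = |det(V + V^T)| = |-321| = 321

321


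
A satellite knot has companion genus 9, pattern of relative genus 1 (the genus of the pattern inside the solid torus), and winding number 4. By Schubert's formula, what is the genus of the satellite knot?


Schubert: g(satellite) = g_rel(pattern) + |winding| * g(companion),
where g_rel(pattern) is the genus of the pattern relative to the solid torus.
= 1 + 4 * 9
= 1 + 36 = 37

37


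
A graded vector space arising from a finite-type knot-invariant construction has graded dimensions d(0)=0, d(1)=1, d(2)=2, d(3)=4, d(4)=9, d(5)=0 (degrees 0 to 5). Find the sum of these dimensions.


Total dimension = d(0) + d(1) + ... + d(5)
= 0 + 1 + 2 + 4 + 9 + 0
= 16

16


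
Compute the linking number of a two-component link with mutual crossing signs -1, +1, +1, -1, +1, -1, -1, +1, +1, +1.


Step 1: Count positive crossings: 6
Step 2: Count negative crossings: 4
Step 3: Sum of signs = 6 - 4 = 2
Step 4: Linking number = sum/2 = 2/2 = 1

1


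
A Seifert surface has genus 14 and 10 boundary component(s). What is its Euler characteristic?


chi = 2 - 2g - b
= 2 - 2*14 - 10
= 2 - 28 - 10 = -36

-36


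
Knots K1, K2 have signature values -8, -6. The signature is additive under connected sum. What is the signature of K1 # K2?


The signature is additive under connected sum.
signature(K1 # K2) = (-8) + (-6)
= -14

-14


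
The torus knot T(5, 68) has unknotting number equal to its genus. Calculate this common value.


For a torus knot T(p,q), both the unknotting number and genus equal (p-1)(q-1)/2.
= (5-1)(68-1)/2
= 4*67/2
= 268/2 = 134

134


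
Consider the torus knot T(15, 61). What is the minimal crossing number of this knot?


For a torus knot T(p, q) with gcd(p,q)=1,
the crossing number is min(p*(q-1), q*(p-1)).
p*(q-1) = 15*60 = 900
q*(p-1) = 61*14 = 854
min(900, 854) = 854

854


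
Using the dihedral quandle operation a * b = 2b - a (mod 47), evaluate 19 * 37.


19 * 37 = 2*37 - 19 mod 47
= 74 - 19 mod 47
= 55 mod 47 = 8

8


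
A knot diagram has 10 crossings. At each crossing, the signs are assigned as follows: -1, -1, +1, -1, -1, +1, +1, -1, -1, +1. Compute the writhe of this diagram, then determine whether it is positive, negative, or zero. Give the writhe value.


Step 1: Count positive crossings (+1).
Positive crossings: 4
Step 2: Count negative crossings (-1).
Negative crossings: 6
Step 3: Writhe = (positive) - (negative)
w = 4 - 6 = -2
Step 4: |w| = 2, and w is negative

-2


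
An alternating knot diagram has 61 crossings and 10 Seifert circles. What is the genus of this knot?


For alternating knots, g = (c - s + 1)/2.
= (61 - 10 + 1)/2
= 52/2 = 26

26


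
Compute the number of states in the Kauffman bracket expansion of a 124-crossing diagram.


Each crossing contributes 2 choices (A-smoothing or B-smoothing).
Total states = 2^124 = 21267647932558653966460912964485513216

21267647932558653966460912964485513216


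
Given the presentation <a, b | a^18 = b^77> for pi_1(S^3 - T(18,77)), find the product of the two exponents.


The relation is a^18 = b^77.
Product of exponents = 18 * 77
= 1386

1386


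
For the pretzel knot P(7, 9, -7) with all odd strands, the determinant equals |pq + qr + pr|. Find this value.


Step 1: Compute pq + qr + pr.
pq = 7*9 = 63
qr = 9*(-7) = -63
pr = 7*(-7) = -49
pq + qr + pr = 63 + (-63) + (-49) = -49
Step 2: Take absolute value.
det(P(7,9,-7)) = |-49| = 49

49


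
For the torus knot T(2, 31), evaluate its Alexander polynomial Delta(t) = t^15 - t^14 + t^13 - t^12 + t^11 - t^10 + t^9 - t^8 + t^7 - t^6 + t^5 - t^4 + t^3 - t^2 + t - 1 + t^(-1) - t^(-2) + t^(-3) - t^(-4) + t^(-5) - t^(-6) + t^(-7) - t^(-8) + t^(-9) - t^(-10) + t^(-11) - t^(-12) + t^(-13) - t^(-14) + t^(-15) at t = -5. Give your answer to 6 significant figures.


Substituting t = -5 into Delta(t) = t^15 - t^14 + t^13 - t^12 + t^11 - t^10 + t^9 - t^8 + t^7 - t^6 + t^5 - t^4 + t^3 - t^2 + t - 1 + t^(-1) - t^(-2) + t^(-3) - t^(-4) + t^(-5) - t^(-6) + t^(-7) - t^(-8) + t^(-9) - t^(-10) + t^(-11) - t^(-12) + t^(-13) - t^(-14) + t^(-15):
Term values: (-30517578125) + (-6103515625) + (-1220703125) + (-244140625) + (-48828125) + (-9765625) + (-1953125) + (-390625) + (-78125) + (-15625) + (-3125) + (-625) + (-125) + (-25) + (-5) + (-1) + (-0.2) + (-0.04) + (-0.008) + (-0.0016) + (-0.00032) + (-6.4e-05) + (-1.28e-05) + (-2.56e-06) + (-5.12e-07) + (-1.024e-07) + (-2.048e-08) + (-4.096e-09) + (-8.192e-10) + (-1.6384e-10) + (-3.2768e-11)
Sum = -3.814697266e+10
Rounded to 6 significant figures: -3.8147e+10

-3.8147e+10


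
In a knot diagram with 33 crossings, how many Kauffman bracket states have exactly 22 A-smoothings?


We choose which 22 of 33 crossings get A-smoothings.
C(33, 22) = 33! / (22! * 11!)
= 193536720

193536720


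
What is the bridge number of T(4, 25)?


The bridge number of T(p,q) is min(p,q).
min(4, 25) = 4

4


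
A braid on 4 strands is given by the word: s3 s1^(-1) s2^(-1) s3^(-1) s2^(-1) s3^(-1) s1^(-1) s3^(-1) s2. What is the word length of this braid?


The word length counts the number of generators (including inverses).
Listing each generator: s3, s1^(-1), s2^(-1), s3^(-1), s2^(-1), s3^(-1), s1^(-1), s3^(-1), s2
There are 9 generators in this braid word.

9


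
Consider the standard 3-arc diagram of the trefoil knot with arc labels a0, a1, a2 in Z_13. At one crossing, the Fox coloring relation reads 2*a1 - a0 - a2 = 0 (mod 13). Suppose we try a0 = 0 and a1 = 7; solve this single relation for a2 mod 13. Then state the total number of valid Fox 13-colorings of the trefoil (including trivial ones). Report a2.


Step 1: Apply the given crossing relation 2*a1 - a0 - a2 = 0 (mod 13).
  a2 = 2*a1 - a0 mod 13
  a2 = 2*7 - 0 mod 13
  a2 = 14 - 0 mod 13
  a2 = 14 mod 13 = 1
Step 2: The trefoil has determinant 3.
  Number of Fox p-colorings (p prime) is p^2 if p = 3, else p.
  Since 13 does not divide 3, only trivial (constant) colorings exist.
  (So the trial a0 = 0, a1 = 7 with a0 != a1 does NOT extend to a valid coloring of the whole trefoil: the other two crossing relations require 3*(a1 - a0) = 0 (mod 13), which fails.)
  Total colorings = 13
Step 3: a2 = 1, total Fox 13-colorings = 13

1


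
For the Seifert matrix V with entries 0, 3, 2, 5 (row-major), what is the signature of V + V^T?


Step 1: V + V^T = [[0, 5], [5, 10]]
Step 2: trace = 10, det = -25
Step 3: Discriminant = 10^2 - 4*(-25) = 200
Step 4: Eigenvalues: 12.0711, -2.07107
Step 5: Signature = (# positive eigenvalues) - (# negative eigenvalues) = 0

0


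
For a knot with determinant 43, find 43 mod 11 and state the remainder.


Step 1: A knot is p-colorable if and only if p divides its determinant.
Step 2: Compute 43 mod 11.
43 = 3 * 11 + 10
Step 3: 43 mod 11 = 10
Step 4: The knot is 11-colorable: no

10


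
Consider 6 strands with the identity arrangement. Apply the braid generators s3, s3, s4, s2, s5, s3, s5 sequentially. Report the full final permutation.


Starting with identity [1, 2, 3, 4, 5, 6].
Apply generators in sequence:
  After s3: [1, 2, 4, 3, 5, 6]
  After s3: [1, 2, 3, 4, 5, 6]
  After s4: [1, 2, 3, 5, 4, 6]
  After s2: [1, 3, 2, 5, 4, 6]
  After s5: [1, 3, 2, 5, 6, 4]
  After s3: [1, 3, 5, 2, 6, 4]
  After s5: [1, 3, 5, 2, 4, 6]
Final permutation: [1, 3, 5, 2, 4, 6]

[1, 3, 5, 2, 4, 6]


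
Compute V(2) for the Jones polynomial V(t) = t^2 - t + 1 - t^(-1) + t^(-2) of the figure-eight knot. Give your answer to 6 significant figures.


Substituting t = 2 into V(t) = t^2 - t + 1 - t^(-1) + t^(-2):
  (+)t^(2) = 4
  (-)t^(1) = -2
  (+)t^(0) = 1
  (-)t^(-1) = -0.5
  (+)t^(-2) = 0.25
Sum = (4) + (-2) + (1) + (-0.5) + (0.25)
= 2.75
Rounded to 6 significant figures: 2.75

2.75


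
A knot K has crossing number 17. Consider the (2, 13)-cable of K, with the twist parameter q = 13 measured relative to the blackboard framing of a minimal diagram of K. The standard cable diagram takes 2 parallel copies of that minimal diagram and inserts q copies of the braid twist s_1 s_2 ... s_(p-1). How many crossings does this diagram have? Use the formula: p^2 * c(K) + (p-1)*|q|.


Step 1: Each of the c(K) crossings of the companion diagram becomes p*p = p^2 crossings among the p parallel strands, and each of the |q| twists s_1 s_2 ... s_(p-1) adds (p-1) crossings.
  Crossings = p^2 * c(K) + (p-1)*|q|
Step 2: = 2^2 * 17 + (2-1)*13
Step 3: = 4*17 + 1*13
Step 4: = 68 + 13 = 81

81


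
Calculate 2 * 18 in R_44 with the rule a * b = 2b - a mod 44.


2 * 18 = 2*18 - 2 mod 44
= 36 - 2 mod 44
= 34 mod 44 = 34

34


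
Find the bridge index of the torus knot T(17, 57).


The bridge number of T(p,q) is min(p,q).
min(17, 57) = 17

17


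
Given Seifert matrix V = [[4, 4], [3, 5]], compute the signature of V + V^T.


Step 1: V + V^T = [[8, 7], [7, 10]]
Step 2: trace = 18, det = 31
Step 3: Discriminant = 18^2 - 4*31 = 200
Step 4: Eigenvalues: 16.0711, 1.92893
Step 5: Signature = (# positive eigenvalues) - (# negative eigenvalues) = 2

2


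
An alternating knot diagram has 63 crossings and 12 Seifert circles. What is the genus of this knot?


For alternating knots, g = (c - s + 1)/2.
= (63 - 12 + 1)/2
= 52/2 = 26

26


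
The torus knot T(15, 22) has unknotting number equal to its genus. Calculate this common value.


For a torus knot T(p,q), both the unknotting number and genus equal (p-1)(q-1)/2.
= (15-1)(22-1)/2
= 14*21/2
= 294/2 = 147

147


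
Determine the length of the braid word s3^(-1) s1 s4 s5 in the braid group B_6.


The word length counts the number of generators (including inverses).
Listing each generator: s3^(-1), s1, s4, s5
There are 4 generators in this braid word.

4


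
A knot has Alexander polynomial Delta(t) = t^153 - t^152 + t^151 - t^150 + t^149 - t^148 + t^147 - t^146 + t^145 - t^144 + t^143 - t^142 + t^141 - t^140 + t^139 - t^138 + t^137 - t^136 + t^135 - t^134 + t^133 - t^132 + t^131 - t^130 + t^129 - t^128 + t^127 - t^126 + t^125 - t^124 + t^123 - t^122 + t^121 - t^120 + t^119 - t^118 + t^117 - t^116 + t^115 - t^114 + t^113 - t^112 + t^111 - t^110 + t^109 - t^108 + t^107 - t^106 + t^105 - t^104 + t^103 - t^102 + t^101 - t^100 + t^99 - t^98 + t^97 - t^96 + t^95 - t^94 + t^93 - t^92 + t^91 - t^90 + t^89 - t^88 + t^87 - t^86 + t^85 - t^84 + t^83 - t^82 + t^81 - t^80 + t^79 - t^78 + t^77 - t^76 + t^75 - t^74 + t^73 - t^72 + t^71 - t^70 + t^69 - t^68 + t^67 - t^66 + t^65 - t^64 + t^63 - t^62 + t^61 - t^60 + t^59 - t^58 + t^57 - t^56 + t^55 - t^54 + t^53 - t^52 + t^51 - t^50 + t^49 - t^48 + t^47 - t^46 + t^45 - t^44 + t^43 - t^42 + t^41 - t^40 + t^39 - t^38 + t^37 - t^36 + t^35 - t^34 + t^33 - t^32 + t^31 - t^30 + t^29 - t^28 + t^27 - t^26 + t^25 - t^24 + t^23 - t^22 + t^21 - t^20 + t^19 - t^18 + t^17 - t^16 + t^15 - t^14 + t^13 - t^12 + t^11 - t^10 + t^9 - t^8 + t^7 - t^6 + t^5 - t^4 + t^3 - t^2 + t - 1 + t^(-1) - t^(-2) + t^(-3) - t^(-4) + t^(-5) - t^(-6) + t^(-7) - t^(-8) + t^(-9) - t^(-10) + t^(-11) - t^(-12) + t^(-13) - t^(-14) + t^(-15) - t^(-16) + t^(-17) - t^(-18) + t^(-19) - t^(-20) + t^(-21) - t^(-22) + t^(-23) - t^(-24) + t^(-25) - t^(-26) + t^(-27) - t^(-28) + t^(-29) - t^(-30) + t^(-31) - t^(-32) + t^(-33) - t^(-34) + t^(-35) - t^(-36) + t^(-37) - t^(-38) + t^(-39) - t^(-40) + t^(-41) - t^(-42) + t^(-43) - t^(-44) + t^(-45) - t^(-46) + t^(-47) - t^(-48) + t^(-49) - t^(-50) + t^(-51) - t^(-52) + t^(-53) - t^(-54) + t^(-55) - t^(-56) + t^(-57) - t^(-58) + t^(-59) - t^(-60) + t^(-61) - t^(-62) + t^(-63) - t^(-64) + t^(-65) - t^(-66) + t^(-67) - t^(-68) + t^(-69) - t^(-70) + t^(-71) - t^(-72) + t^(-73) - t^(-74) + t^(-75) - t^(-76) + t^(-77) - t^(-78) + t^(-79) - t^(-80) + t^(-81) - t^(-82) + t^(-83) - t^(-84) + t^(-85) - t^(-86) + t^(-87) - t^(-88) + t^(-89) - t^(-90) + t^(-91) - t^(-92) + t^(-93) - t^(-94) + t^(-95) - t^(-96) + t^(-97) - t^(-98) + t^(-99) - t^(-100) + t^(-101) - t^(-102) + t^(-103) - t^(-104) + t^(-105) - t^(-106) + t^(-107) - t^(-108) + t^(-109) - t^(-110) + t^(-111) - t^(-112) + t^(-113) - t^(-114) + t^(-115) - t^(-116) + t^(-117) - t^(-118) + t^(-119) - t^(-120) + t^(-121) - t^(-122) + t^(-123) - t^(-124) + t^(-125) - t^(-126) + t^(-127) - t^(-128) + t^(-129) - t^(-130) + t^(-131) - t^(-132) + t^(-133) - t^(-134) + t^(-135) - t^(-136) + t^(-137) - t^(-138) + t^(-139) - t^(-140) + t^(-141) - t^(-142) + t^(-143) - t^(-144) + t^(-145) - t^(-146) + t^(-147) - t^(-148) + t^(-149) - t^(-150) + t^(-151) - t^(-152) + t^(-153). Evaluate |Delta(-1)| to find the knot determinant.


Step 1: The polynomial has 307 terms with alternating signs, exponents from 153 down to -153.
Step 2: Substitute t = -1. The i-th term has coefficient (-1)^i and exponent (m-i),
  so its value is (-1)^i * (-1)^(m-i) = (-1)^m = -1 for every i.
Step 3: All 307 terms equal -1, so Delta(-1) = 307 * (-1) = -307
Step 4: |Delta(-1)| = 307

307


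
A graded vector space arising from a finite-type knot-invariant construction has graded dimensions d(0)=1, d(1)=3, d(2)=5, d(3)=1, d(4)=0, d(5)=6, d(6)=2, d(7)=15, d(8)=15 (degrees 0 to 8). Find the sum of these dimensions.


Total dimension = d(0) + d(1) + ... + d(8)
= 1 + 3 + 5 + 1 + 0 + 6 + 2 + 15 + 15
= 48

48


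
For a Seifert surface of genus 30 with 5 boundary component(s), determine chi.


chi = 2 - 2g - b
= 2 - 2*30 - 5
= 2 - 60 - 5 = -63

-63


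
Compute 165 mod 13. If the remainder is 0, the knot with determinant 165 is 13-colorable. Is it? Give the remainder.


Step 1: A knot is p-colorable if and only if p divides its determinant.
Step 2: Compute 165 mod 13.
165 = 12 * 13 + 9
Step 3: 165 mod 13 = 9
Step 4: The knot is 13-colorable: no

9


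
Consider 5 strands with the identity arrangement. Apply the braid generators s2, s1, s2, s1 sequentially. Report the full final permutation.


Starting with identity [1, 2, 3, 4, 5].
Apply generators in sequence:
  After s2: [1, 3, 2, 4, 5]
  After s1: [3, 1, 2, 4, 5]
  After s2: [3, 2, 1, 4, 5]
  After s1: [2, 3, 1, 4, 5]
Final permutation: [2, 3, 1, 4, 5]

[2, 3, 1, 4, 5]


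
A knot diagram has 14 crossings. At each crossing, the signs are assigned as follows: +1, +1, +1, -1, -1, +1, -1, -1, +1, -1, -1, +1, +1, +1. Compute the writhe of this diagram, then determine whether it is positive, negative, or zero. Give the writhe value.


Step 1: Count positive crossings (+1).
Positive crossings: 8
Step 2: Count negative crossings (-1).
Negative crossings: 6
Step 3: Writhe = (positive) - (negative)
w = 8 - 6 = 2
Step 4: |w| = 2, and w is positive

2
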